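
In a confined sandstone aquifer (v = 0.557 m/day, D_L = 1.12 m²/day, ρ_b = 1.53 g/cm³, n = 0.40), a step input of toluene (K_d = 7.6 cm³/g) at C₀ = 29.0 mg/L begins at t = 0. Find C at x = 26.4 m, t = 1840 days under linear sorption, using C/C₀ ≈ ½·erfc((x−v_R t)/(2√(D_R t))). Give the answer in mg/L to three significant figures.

21.6 mg/L

Retardation factor R = 1 + ρ_b·K_d/n = 1 + 1.53 × 7.6/0.40 = 30.07.
Sorption retards both mechanisms: v_R = v/R = 0.01852 m/day, D_R = D/R = 0.03725 m²/day.
v_R·t = 0.01852 × 1840 = 34.0768 m; 2√(D_R t) = 16.56 m; argument = (26.4 − 34.0768)/16.56 = -0.4636.
C = C₀ × ½·erfc(-0.4636) = 29.0 × 0.7440 = 21.6 mg/L.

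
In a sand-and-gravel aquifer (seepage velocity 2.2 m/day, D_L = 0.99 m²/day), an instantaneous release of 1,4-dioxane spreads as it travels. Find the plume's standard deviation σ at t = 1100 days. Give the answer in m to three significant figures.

Dispersive spreading gives a Gaussian with σ² = 2Dt; advection only shifts the center.
σ = √(2 × 0.99 × 1100) = 46.7 m.

46.7 m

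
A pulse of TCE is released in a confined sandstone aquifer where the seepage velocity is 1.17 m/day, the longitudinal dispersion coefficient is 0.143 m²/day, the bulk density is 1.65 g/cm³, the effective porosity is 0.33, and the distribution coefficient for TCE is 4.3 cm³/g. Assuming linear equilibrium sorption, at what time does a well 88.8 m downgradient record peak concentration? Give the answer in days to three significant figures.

1710 days

Retardation factor R = 1 + ρ_b·K_d/n = 1 + 1.65 × 4.3/0.33 = 22.50.
Sorption retards both mechanisms: v_R = v/R = 0.05200 m/day, D_R = D/R = 0.006356 m²/day.
Peak time from v_R²t² + 2D_R t − x² = 0: t = (√(D_R² + v_R²x²) − D_R)/v_R².
√(D_R² + v_R²x²) = √(0.006356² + 0.05200² × 88.8²) = 4.618; v_R² = 0.002704.
t = (4.618 − 0.006356)/0.002704 = 1710 days.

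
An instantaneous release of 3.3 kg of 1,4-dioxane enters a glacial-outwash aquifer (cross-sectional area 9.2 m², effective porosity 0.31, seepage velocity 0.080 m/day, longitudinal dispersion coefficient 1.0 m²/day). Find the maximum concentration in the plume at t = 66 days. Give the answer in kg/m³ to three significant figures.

0.0402 kg/m³

The peak of an instantaneous 1D plume sits at x = vt; there the Gaussian factor is 1 and C_max = M/(n_e·A·√(4πDt)), where n_e·A is the pore area the mass is dissolved in.
√(4πDt) = √(4π × 1.0 × 66) = 28.80 m, so C_max = 3.3/(0.31 × 9.2 × 28.80) = 0.0402 kg/m³.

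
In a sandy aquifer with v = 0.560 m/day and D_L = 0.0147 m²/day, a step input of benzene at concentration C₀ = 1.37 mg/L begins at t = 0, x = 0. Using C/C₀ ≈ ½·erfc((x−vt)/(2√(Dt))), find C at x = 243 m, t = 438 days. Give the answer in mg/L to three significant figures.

For a continuous step input, C/C₀ ≈ ½·erfc((x−vt)/(2√(Dt))).
vt = 0.560 × 438 = 245.28 m and 2√(Dt) = 2√(0.0147 × 438) = 5.075 m.
Argument (x−vt)/(2√(Dt)) = (243 − 245.28)/5.075 = -0.4493; ½·erfc(-0.4493) = 0.7374.
C = 1.37 × 0.7374 = 1.01 mg/L.

1.01 mg/L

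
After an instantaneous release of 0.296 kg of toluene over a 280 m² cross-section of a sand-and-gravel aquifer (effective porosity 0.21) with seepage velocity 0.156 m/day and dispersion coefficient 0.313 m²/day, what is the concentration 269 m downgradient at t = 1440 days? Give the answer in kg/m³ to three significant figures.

For an instantaneous plane source, C(x,t) = M/(n_e·A·√(4πDt)) · exp(−(x−vt)²/(4Dt)), with n_e·A the pore (flow) area.
Plume center vt = 0.156 × 1440 = 224.64 m, so the well at 269 m is 44.36 m downgradient of the peak.
√(4πDt) = 75.26 m, giving peak height M/(n_e·A·√(4πDt)) = 0.296/(0.21 × 280 × 75.26) = 6.689e-05 kg/m³.
(x−vt)²/(4Dt) = (44.36)²/(4 × 0.313 × 1440) = 1.091; exp(−1.091) = 0.3359.
C = 6.689e-05 × 0.3359 = 2.25e-05 kg/m³.

2.25e-05 kg/m³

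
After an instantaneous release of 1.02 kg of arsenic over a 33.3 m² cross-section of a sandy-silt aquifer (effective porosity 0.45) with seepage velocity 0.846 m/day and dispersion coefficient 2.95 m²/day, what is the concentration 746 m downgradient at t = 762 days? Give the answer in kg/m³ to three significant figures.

0.000129 kg/m³

For an instantaneous plane source, C(x,t) = M/(n_e·A·√(4πDt)) · exp(−(x−vt)²/(4Dt)), with n_e·A the pore (flow) area.
Plume center vt = 0.846 × 762 = 644.652 m, so the well at 746 m is 101.348 m downgradient of the peak.
√(4πDt) = 168.1 m, giving peak height M/(n_e·A·√(4πDt)) = 1.02/(0.45 × 33.3 × 168.1) = 0.0004049 kg/m³.
(x−vt)²/(4Dt) = (101.348)²/(4 × 2.95 × 762) = 1.142; exp(−1.142) = 0.3192.
C = 0.0004049 × 0.3192 = 0.000129 kg/m³.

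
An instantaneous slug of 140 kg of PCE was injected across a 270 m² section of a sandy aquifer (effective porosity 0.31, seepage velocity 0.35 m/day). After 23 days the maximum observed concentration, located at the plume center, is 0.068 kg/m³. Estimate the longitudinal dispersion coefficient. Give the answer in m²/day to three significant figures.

At the plume center C_max = M/(n_e·A·√(4πDt)), so D = M²/(4πt·(n_e·A·C_max)²).
n_e·A·C_max = 0.31 × 270 × 0.068 = 5.692 kg/m.
D = 140²/(4π × 23 × 5.692²) = 2.09 m²/day.

2.09 m²/day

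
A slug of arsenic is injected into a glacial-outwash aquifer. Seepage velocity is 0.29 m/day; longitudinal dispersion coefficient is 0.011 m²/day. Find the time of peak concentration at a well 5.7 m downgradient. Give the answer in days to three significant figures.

For the 1D instantaneous-source solution, setting ∂C/∂t = 0 at fixed x gives v²t² + 2Dt − x² = 0, so t = (√(D² + v²x²) − D)/v².
√(D² + v²x²) = √(0.011² + 0.29² × 5.7²) = 1.653; v² = 0.0841.
t = (1.653 − 0.011)/0.0841 = 19.5 days (vs. the pure-advection estimate x/v = 19.7 d).

19.5 days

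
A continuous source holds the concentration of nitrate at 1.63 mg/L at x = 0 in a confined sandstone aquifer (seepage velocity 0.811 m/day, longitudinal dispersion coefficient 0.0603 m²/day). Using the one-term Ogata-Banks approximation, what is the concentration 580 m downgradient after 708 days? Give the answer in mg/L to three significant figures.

0.431 mg/L

For a continuous step input, C/C₀ ≈ ½·erfc((x−vt)/(2√(Dt))).
vt = 0.811 × 708 = 574.188 m and 2√(Dt) = 2√(0.0603 × 708) = 13.07 m.
Argument (x−vt)/(2√(Dt)) = (580 − 574.188)/13.07 = 0.4447; ½·erfc(0.4447) = 0.2647.
C = 1.63 × 0.2647 = 0.431 mg/L.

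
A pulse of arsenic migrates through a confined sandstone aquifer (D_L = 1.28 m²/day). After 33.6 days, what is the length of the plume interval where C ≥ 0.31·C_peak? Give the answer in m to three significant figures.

The plume is Gaussian with σ = √(2Dt) = √(2 × 1.28 × 33.6) = 9.274 m.
C/C_peak = exp(−Δx²/(2σ²)) = 0.31 ⇒ Δx = σ·√(−2 ln 0.31) = 9.274 × 1.530 = 14.19 m.
Width = 2Δx = 28.4 m.

28.4 m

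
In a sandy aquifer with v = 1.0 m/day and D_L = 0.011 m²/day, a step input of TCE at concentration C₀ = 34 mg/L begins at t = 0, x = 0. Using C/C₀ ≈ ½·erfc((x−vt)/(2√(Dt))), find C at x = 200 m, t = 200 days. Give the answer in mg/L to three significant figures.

For a continuous step input, C/C₀ ≈ ½·erfc((x−vt)/(2√(Dt))).
vt = 1.0 × 200 = 200 m and 2√(Dt) = 2√(0.011 × 200) = 2.966 m.
Argument (x−vt)/(2√(Dt)) = (200 − 200)/2.966 = 0; ½·erfc(0) = 0.5000.
C = 34 × 0.5000 = 17.0 mg/L.

17.0 mg/L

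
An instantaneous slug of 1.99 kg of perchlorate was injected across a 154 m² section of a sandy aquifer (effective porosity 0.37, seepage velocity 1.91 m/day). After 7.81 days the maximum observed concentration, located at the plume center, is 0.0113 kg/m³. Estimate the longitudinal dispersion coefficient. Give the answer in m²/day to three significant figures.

At the plume center C_max = M/(n_e·A·√(4πDt)), so D = M²/(4πt·(n_e·A·C_max)²).
n_e·A·C_max = 0.37 × 154 × 0.0113 = 0.6439 kg/m.
D = 1.99²/(4π × 7.81 × 0.6439²) = 0.0973 m²/day.

0.0973 m²/day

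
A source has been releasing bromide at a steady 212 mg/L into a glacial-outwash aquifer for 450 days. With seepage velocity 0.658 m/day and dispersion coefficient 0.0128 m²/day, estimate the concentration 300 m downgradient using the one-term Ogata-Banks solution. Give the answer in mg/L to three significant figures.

26.6 mg/L

For a continuous step input, C/C₀ ≈ ½·erfc((x−vt)/(2√(Dt))).
vt = 0.658 × 450 = 296.1 m and 2√(Dt) = 2√(0.0128 × 450) = 4.800 m.
Argument (x−vt)/(2√(Dt)) = (300 − 296.1)/4.800 = 0.8125; ½·erfc(0.8125) = 0.1253.
C = 212 × 0.1253 = 26.6 mg/L.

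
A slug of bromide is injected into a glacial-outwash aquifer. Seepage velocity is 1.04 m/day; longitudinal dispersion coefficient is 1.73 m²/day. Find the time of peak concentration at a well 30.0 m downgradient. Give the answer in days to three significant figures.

27.3 days

For the 1D instantaneous-source solution, setting ∂C/∂t = 0 at fixed x gives v²t² + 2Dt − x² = 0, so t = (√(D² + v²x²) − D)/v².
√(D² + v²x²) = √(1.73² + 1.04² × 30.0²) = 31.25; v² = 1.0816.
t = (31.25 − 1.73)/1.0816 = 27.3 days (vs. the pure-advection estimate x/v = 28.8 d).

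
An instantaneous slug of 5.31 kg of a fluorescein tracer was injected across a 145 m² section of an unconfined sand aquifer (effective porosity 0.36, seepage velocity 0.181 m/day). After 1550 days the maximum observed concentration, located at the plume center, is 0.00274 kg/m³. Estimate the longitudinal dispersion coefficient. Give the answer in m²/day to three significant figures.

At the plume center C_max = M/(n_e·A·√(4πDt)), so D = M²/(4πt·(n_e·A·C_max)²).
n_e·A·C_max = 0.36 × 145 × 0.00274 = 0.1430 kg/m.
D = 5.31²/(4π × 1550 × 0.1430²) = 0.0708 m²/day.

0.0708 m²/day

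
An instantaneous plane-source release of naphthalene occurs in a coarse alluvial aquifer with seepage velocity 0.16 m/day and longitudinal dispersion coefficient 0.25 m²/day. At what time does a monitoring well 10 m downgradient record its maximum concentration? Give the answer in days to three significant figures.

For the 1D instantaneous-source solution, setting ∂C/∂t = 0 at fixed x gives v²t² + 2Dt − x² = 0, so t = (√(D² + v²x²) − D)/v².
√(D² + v²x²) = √(0.25² + 0.16² × 10²) = 1.619; v² = 0.0256.
t = (1.619 − 0.25)/0.0256 = 53.5 days (vs. the pure-advection estimate x/v = 62.5 d).

53.5 days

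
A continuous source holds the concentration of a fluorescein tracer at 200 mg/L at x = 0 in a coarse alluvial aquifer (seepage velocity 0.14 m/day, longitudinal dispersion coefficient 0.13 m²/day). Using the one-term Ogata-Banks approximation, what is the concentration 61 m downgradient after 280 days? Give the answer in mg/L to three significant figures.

1.06 mg/L

For a continuous step input, C/C₀ ≈ ½·erfc((x−vt)/(2√(Dt))).
vt = 0.14 × 280 = 39.2 m and 2√(Dt) = 2√(0.13 × 280) = 12.07 m.
Argument (x−vt)/(2√(Dt)) = (61 − 39.2)/12.07 = 1.806; ½·erfc(1.806) = 0.005324.
C = 200 × 0.005324 = 1.06 mg/L.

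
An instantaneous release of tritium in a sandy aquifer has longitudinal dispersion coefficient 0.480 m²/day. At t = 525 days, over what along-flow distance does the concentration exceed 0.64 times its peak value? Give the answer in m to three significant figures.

The plume is Gaussian with σ = √(2Dt) = √(2 × 0.480 × 525) = 22.45 m.
C/C_peak = exp(−Δx²/(2σ²)) = 0.64 ⇒ Δx = σ·√(−2 ln 0.64) = 22.45 × 0.9448 = 21.21 m.
Width = 2Δx = 42.4 m.

42.4 m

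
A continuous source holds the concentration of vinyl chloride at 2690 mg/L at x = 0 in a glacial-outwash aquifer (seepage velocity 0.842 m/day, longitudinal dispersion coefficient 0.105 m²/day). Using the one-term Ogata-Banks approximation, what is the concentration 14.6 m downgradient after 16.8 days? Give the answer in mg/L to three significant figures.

For a continuous step input, C/C₀ ≈ ½·erfc((x−vt)/(2√(Dt))).
vt = 0.842 × 16.8 = 14.1456 m and 2√(Dt) = 2√(0.105 × 16.8) = 2.656 m.
Argument (x−vt)/(2√(Dt)) = (14.6 − 14.1456)/2.656 = 0.1711; ½·erfc(0.1711) = 0.4044.
C = 2690 × 0.4044 = 1090 mg/L.

1090 mg/L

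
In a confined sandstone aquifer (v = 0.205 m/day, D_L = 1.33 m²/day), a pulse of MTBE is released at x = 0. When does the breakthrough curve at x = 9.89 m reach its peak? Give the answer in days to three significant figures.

26.1 days

For the 1D instantaneous-source solution, setting ∂C/∂t = 0 at fixed x gives v²t² + 2Dt − x² = 0, so t = (√(D² + v²x²) − D)/v².
√(D² + v²x²) = √(1.33² + 0.205² × 9.89²) = 2.425; v² = 0.042025.
t = (2.425 − 1.33)/0.042025 = 26.1 days (vs. the pure-advection estimate x/v = 48.2 d).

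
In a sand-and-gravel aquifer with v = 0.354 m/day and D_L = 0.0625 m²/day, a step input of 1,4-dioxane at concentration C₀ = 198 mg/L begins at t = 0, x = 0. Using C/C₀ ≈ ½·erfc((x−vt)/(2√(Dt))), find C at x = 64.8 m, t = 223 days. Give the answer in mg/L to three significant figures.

For a continuous step input, C/C₀ ≈ ½·erfc((x−vt)/(2√(Dt))).
vt = 0.354 × 223 = 78.942 m and 2√(Dt) = 2√(0.0625 × 223) = 7.467 m.
Argument (x−vt)/(2√(Dt)) = (64.8 − 78.942)/7.467 = -1.894; ½·erfc(-1.894) = 0.9963.
C = 198 × 0.9963 = 197 mg/L.

197 mg/L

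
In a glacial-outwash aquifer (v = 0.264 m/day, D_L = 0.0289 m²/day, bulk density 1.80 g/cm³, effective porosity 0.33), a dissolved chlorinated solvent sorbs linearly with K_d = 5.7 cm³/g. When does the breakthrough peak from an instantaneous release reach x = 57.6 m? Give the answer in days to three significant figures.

6990 days

Retardation factor R = 1 + ρ_b·K_d/n = 1 + 1.80 × 5.7/0.33 = 32.09.
Sorption retards both mechanisms: v_R = v/R = 0.008227 m/day, D_R = D/R = 0.0009006 m²/day.
Peak time from v_R²t² + 2D_R t − x² = 0: t = (√(D_R² + v_R²x²) − D_R)/v_R².
√(D_R² + v_R²x²) = √(0.0009006² + 0.008227² × 57.6²) = 0.4739; v_R² = 6.768e-05.
t = (0.4739 − 0.0009006)/6.768e-05 = 6990 days.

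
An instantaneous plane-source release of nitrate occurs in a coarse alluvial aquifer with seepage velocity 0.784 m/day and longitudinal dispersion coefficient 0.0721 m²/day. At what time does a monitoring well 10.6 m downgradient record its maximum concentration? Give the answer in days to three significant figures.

13.4 days

For the 1D instantaneous-source solution, setting ∂C/∂t = 0 at fixed x gives v²t² + 2Dt − x² = 0, so t = (√(D² + v²x²) − D)/v².
√(D² + v²x²) = √(0.0721² + 0.784² × 10.6²) = 8.311; v² = 0.614656.
t = (8.311 − 0.0721)/0.614656 = 13.4 days (vs. the pure-advection estimate x/v = 13.5 d).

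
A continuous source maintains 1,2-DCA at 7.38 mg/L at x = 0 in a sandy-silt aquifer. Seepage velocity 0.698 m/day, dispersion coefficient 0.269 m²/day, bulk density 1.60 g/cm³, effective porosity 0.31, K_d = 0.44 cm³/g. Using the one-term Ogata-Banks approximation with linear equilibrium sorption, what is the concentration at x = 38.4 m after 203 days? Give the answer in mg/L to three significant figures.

Retardation factor R = 1 + ρ_b·K_d/n = 1 + 1.60 × 0.44/0.31 = 3.271.
Sorption retards both mechanisms: v_R = v/R = 0.2134 m/day, D_R = D/R = 0.08224 m²/day.
v_R·t = 0.2134 × 203 = 43.3202 m; 2√(D_R t) = 8.172 m; argument = (38.4 − 43.3202)/8.172 = -0.6021.
C = C₀ × ½·erfc(-0.6021) = 7.38 × 0.8028 = 5.92 mg/L.

5.92 mg/L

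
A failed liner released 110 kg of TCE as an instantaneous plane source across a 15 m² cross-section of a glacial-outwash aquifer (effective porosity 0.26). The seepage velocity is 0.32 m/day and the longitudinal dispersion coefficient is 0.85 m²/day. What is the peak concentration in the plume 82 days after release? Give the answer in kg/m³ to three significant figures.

0.953 kg/m³

The peak of an instantaneous 1D plume sits at x = vt; there the Gaussian factor is 1 and C_max = M/(n_e·A·√(4πDt)), where n_e·A is the pore area the mass is dissolved in.
√(4πDt) = √(4π × 0.85 × 82) = 29.60 m, so C_max = 110/(0.26 × 15 × 29.60) = 0.953 kg/m³.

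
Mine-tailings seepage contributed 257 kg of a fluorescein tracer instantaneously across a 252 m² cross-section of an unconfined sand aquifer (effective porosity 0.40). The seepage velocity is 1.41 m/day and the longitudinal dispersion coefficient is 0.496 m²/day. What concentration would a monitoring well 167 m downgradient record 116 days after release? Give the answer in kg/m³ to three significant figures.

For an instantaneous plane source, C(x,t) = M/(n_e·A·√(4πDt)) · exp(−(x−vt)²/(4Dt)), with n_e·A the pore (flow) area.
Plume center vt = 1.41 × 116 = 163.56 m, so the well at 167 m is 3.44 m downgradient of the peak.
√(4πDt) = 26.89 m, giving peak height M/(n_e·A·√(4πDt)) = 257/(0.40 × 252 × 26.89) = 0.09482 kg/m³.
(x−vt)²/(4Dt) = (3.44)²/(4 × 0.496 × 116) = 0.05142; exp(−0.05142) = 0.9499.
C = 0.09482 × 0.9499 = 0.0901 kg/m³.

0.0901 kg/m³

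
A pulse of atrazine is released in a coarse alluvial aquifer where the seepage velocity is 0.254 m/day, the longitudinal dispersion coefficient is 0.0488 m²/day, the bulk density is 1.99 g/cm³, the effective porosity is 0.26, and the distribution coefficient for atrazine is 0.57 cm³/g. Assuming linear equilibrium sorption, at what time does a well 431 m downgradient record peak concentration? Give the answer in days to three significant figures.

Retardation factor R = 1 + ρ_b·K_d/n = 1 + 1.99 × 0.57/0.26 = 5.363.
Sorption retards both mechanisms: v_R = v/R = 0.04736 m/day, D_R = D/R = 0.009099 m²/day.
Peak time from v_R²t² + 2D_R t − x² = 0: t = (√(D_R² + v_R²x²) − D_R)/v_R².
√(D_R² + v_R²x²) = √(0.009099² + 0.04736² × 431²) = 20.41; v_R² = 0.002243.
t = (20.41 − 0.009099)/0.002243 = 9100 days.

9100 days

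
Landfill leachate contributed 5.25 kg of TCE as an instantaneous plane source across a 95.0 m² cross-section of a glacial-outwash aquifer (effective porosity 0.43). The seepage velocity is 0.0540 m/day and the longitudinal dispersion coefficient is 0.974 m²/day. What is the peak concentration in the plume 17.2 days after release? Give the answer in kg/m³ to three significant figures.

The peak of an instantaneous 1D plume sits at x = vt; there the Gaussian factor is 1 and C_max = M/(n_e·A·√(4πDt)), where n_e·A is the pore area the mass is dissolved in.
√(4πDt) = √(4π × 0.974 × 17.2) = 14.51 m, so C_max = 5.25/(0.43 × 95.0 × 14.51) = 0.00886 kg/m³.

0.00886 kg/m³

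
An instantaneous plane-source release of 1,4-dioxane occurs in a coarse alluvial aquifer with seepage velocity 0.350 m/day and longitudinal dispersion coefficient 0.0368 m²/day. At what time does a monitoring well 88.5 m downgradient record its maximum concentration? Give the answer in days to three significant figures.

253 days

For the 1D instantaneous-source solution, setting ∂C/∂t = 0 at fixed x gives v²t² + 2Dt − x² = 0, so t = (√(D² + v²x²) − D)/v².
√(D² + v²x²) = √(0.0368² + 0.350² × 88.5²) = 30.98; v² = 0.1225.
t = (30.98 − 0.0368)/0.1225 = 253 days (vs. the pure-advection estimate x/v = 253 d).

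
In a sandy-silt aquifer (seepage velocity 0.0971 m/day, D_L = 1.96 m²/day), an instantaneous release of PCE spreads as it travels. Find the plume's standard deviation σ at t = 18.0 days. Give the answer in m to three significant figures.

Dispersive spreading gives a Gaussian with σ² = 2Dt; advection only shifts the center.
σ = √(2 × 1.96 × 18.0) = 8.40 m.

8.40 m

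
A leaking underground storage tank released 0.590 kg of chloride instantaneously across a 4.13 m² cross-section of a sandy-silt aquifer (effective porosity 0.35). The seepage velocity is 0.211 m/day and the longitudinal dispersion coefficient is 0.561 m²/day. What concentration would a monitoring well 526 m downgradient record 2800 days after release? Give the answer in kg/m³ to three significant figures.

0.00149 kg/m³

For an instantaneous plane source, C(x,t) = M/(n_e·A·√(4πDt)) · exp(−(x−vt)²/(4Dt)), with n_e·A the pore (flow) area.
Plume center vt = 0.211 × 2800 = 590.8 m, so the well at 526 m is 64.8 m upgradient of the peak.
√(4πDt) = 140.5 m, giving peak height M/(n_e·A·√(4πDt)) = 0.590/(0.35 × 4.13 × 140.5) = 0.002905 kg/m³.
(x−vt)²/(4Dt) = (-64.8)²/(4 × 0.561 × 2800) = 0.6683; exp(−0.6683) = 0.5126.
C = 0.002905 × 0.5126 = 0.00149 kg/m³.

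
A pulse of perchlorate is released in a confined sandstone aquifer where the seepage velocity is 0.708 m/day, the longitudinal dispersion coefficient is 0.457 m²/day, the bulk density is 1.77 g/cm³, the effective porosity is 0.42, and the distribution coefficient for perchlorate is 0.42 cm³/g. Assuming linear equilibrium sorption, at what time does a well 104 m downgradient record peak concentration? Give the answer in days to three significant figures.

Retardation factor R = 1 + ρ_b·K_d/n = 1 + 1.77 × 0.42/0.42 = 2.770.
Sorption retards both mechanisms: v_R = v/R = 0.2556 m/day, D_R = D/R = 0.1650 m²/day.
Peak time from v_R²t² + 2D_R t − x² = 0: t = (√(D_R² + v_R²x²) − D_R)/v_R².
√(D_R² + v_R²x²) = √(0.1650² + 0.2556² × 104²) = 26.58; v_R² = 0.06533.
t = (26.58 − 0.1650)/0.06533 = 404 days.

404 days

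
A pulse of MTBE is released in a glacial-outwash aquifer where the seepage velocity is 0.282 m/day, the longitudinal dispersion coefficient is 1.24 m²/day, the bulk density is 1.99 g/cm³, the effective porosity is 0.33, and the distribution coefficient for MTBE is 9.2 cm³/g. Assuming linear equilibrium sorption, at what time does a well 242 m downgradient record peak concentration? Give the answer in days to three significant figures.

47600 days

Retardation factor R = 1 + ρ_b·K_d/n = 1 + 1.99 × 9.2/0.33 = 56.48.
Sorption retards both mechanisms: v_R = v/R = 0.004993 m/day, D_R = D/R = 0.02195 m²/day.
Peak time from v_R²t² + 2D_R t − x² = 0: t = (√(D_R² + v_R²x²) − D_R)/v_R².
√(D_R² + v_R²x²) = √(0.02195² + 0.004993² × 242²) = 1.209; v_R² = 2.493e-05.
t = (1.209 − 0.02195)/2.493e-05 = 47600 days.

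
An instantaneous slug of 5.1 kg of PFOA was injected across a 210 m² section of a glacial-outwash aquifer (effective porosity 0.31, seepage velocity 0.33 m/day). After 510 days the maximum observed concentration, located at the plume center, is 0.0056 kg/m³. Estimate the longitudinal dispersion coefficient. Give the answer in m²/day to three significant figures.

At the plume center C_max = M/(n_e·A·√(4πDt)), so D = M²/(4πt·(n_e·A·C_max)²).
n_e·A·C_max = 0.31 × 210 × 0.0056 = 0.3646 kg/m.
D = 5.1²/(4π × 510 × 0.3646²) = 0.0305 m²/day.

0.0305 m²/day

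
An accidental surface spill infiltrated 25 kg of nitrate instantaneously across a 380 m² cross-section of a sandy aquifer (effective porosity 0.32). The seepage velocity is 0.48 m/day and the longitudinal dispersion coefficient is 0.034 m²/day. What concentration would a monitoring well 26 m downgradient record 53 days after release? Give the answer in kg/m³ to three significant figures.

0.0414 kg/m³

For an instantaneous plane source, C(x,t) = M/(n_e·A·√(4πDt)) · exp(−(x−vt)²/(4Dt)), with n_e·A the pore (flow) area.
Plume center vt = 0.48 × 53 = 25.44 m, so the well at 26 m is 0.56 m downgradient of the peak.
√(4πDt) = 4.759 m, giving peak height M/(n_e·A·√(4πDt)) = 25/(0.32 × 380 × 4.759) = 0.04320 kg/m³.
(x−vt)²/(4Dt) = (0.56)²/(4 × 0.034 × 53) = 0.04351; exp(−0.04351) = 0.9574.
C = 0.04320 × 0.9574 = 0.0414 kg/m³.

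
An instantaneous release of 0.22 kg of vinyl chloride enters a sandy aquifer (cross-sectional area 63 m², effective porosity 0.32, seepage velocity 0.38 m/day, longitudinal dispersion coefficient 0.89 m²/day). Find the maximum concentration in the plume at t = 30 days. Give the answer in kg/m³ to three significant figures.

The peak of an instantaneous 1D plume sits at x = vt; there the Gaussian factor is 1 and C_max = M/(n_e·A·√(4πDt)), where n_e·A is the pore area the mass is dissolved in.
√(4πDt) = √(4π × 0.89 × 30) = 18.32 m, so C_max = 0.22/(0.32 × 63 × 18.32) = 0.000596 kg/m³.

0.000596 kg/m³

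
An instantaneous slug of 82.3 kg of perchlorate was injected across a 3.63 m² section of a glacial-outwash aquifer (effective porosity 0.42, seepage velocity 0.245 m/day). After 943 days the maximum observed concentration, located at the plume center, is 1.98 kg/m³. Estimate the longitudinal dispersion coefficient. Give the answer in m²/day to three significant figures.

0.0627 m²/day

At the plume center C_max = M/(n_e·A·√(4πDt)), so D = M²/(4πt·(n_e·A·C_max)²).
n_e·A·C_max = 0.42 × 3.63 × 1.98 = 3.019 kg/m.
D = 82.3²/(4π × 943 × 3.019²) = 0.0627 m²/day.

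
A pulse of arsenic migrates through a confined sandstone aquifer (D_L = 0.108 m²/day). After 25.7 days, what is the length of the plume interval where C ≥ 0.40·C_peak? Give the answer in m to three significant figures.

6.38 m

The plume is Gaussian with σ = √(2Dt) = √(2 × 0.108 × 25.7) = 2.356 m.
C/C_peak = exp(−Δx²/(2σ²)) = 0.40 ⇒ Δx = σ·√(−2 ln 0.40) = 2.356 × 1.354 = 3.190 m.
Width = 2Δx = 6.38 m.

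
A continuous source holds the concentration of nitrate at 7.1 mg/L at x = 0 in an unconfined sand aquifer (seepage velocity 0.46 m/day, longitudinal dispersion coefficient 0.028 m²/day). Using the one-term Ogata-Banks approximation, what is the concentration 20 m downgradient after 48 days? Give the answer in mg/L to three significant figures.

For a continuous step input, C/C₀ ≈ ½·erfc((x−vt)/(2√(Dt))).
vt = 0.46 × 48 = 22.08 m and 2√(Dt) = 2√(0.028 × 48) = 2.319 m.
Argument (x−vt)/(2√(Dt)) = (20 − 22.08)/2.319 = -0.8969; ½·erfc(-0.8969) = 0.8977.
C = 7.1 × 0.8977 = 6.37 mg/L.

6.37 mg/L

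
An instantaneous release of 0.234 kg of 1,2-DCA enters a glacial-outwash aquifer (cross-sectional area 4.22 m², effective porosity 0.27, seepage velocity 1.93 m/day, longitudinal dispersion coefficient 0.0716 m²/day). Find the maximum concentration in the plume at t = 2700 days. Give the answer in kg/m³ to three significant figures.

0.00417 kg/m³

The peak of an instantaneous 1D plume sits at x = vt; there the Gaussian factor is 1 and C_max = M/(n_e·A·√(4πDt)), where n_e·A is the pore area the mass is dissolved in.
√(4πDt) = √(4π × 0.0716 × 2700) = 49.29 m, so C_max = 0.234/(0.27 × 4.22 × 49.29) = 0.00417 kg/m³.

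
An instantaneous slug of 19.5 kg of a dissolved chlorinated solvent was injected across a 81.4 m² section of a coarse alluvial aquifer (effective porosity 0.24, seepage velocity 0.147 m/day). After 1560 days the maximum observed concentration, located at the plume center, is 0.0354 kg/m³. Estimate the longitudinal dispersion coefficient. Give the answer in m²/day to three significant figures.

At the plume center C_max = M/(n_e·A·√(4πDt)), so D = M²/(4πt·(n_e·A·C_max)²).
n_e·A·C_max = 0.24 × 81.4 × 0.0354 = 0.6916 kg/m.
D = 19.5²/(4π × 1560 × 0.6916²) = 0.0406 m²/day.

0.0406 m²/day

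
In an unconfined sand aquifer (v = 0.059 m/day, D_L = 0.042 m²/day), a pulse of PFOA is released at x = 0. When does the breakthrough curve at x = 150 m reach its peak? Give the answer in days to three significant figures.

For the 1D instantaneous-source solution, setting ∂C/∂t = 0 at fixed x gives v²t² + 2Dt − x² = 0, so t = (√(D² + v²x²) − D)/v².
√(D² + v²x²) = √(0.042² + 0.059² × 150²) = 8.850; v² = 0.003481.
t = (8.850 − 0.042)/0.003481 = 2530 days (vs. the pure-advection estimate x/v = 2540 d).

2530 days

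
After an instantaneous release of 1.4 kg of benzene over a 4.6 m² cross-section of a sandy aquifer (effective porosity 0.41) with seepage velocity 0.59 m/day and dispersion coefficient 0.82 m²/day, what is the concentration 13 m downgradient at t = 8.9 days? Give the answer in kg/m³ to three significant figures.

For an instantaneous plane source, C(x,t) = M/(n_e·A·√(4πDt)) · exp(−(x−vt)²/(4Dt)), with n_e·A the pore (flow) area.
Plume center vt = 0.59 × 8.9 = 5.251 m, so the well at 13 m is 7.749 m downgradient of the peak.
√(4πDt) = 9.577 m, giving peak height M/(n_e·A·√(4πDt)) = 1.4/(0.41 × 4.6 × 9.577) = 0.07751 kg/m³.
(x−vt)²/(4Dt) = (7.749)²/(4 × 0.82 × 8.9) = 2.057; exp(−2.057) = 0.1278.
C = 0.07751 × 0.1278 = 0.00991 kg/m³.

0.00991 kg/m³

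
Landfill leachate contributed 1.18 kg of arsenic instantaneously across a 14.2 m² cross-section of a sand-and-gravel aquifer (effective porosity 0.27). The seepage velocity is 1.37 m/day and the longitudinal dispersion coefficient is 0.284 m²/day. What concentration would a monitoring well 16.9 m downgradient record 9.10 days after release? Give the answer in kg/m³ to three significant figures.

For an instantaneous plane source, C(x,t) = M/(n_e·A·√(4πDt)) · exp(−(x−vt)²/(4Dt)), with n_e·A the pore (flow) area.
Plume center vt = 1.37 × 9.10 = 12.467 m, so the well at 16.9 m is 4.433 m downgradient of the peak.
√(4πDt) = 5.699 m, giving peak height M/(n_e·A·√(4πDt)) = 1.18/(0.27 × 14.2 × 5.699) = 0.05400 kg/m³.
(x−vt)²/(4Dt) = (4.433)²/(4 × 0.284 × 9.10) = 1.901; exp(−1.901) = 0.1494.
C = 0.05400 × 0.1494 = 0.00807 kg/m³.

0.00807 kg/m³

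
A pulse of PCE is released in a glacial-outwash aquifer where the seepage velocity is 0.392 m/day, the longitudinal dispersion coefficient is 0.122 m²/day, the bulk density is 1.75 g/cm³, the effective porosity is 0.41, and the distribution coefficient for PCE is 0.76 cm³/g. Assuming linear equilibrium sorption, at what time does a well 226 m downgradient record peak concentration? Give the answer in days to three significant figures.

Retardation factor R = 1 + ρ_b·K_d/n = 1 + 1.75 × 0.76/0.41 = 4.244.
Sorption retards both mechanisms: v_R = v/R = 0.09237 m/day, D_R = D/R = 0.02875 m²/day.
Peak time from v_R²t² + 2D_R t − x² = 0: t = (√(D_R² + v_R²x²) − D_R)/v_R².
√(D_R² + v_R²x²) = √(0.02875² + 0.09237² × 226²) = 20.88; v_R² = 0.008532.
t = (20.88 − 0.02875)/0.008532 = 2440 days.

2440 days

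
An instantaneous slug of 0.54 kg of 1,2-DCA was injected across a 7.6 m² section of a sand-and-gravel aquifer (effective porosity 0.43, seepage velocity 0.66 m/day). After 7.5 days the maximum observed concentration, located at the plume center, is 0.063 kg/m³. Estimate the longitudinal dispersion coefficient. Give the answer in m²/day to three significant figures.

At the plume center C_max = M/(n_e·A·√(4πDt)), so D = M²/(4πt·(n_e·A·C_max)²).
n_e·A·C_max = 0.43 × 7.6 × 0.063 = 0.2059 kg/m.
D = 0.54²/(4π × 7.5 × 0.2059²) = 0.0730 m²/day.

0.0730 m²/day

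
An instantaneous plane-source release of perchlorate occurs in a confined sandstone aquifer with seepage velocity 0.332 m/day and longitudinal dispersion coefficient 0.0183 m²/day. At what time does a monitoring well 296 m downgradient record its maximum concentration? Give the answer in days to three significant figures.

891 days

For the 1D instantaneous-source solution, setting ∂C/∂t = 0 at fixed x gives v²t² + 2Dt − x² = 0, so t = (√(D² + v²x²) − D)/v².
√(D² + v²x²) = √(0.0183² + 0.332² × 296²) = 98.27; v² = 0.110224.
t = (98.27 − 0.0183)/0.110224 = 891 days (vs. the pure-advection estimate x/v = 892 d).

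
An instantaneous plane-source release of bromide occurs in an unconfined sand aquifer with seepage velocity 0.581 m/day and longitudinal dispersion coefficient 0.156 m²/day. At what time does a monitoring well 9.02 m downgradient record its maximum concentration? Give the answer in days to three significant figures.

15.1 days

For the 1D instantaneous-source solution, setting ∂C/∂t = 0 at fixed x gives v²t² + 2Dt − x² = 0, so t = (√(D² + v²x²) − D)/v².
√(D² + v²x²) = √(0.156² + 0.581² × 9.02²) = 5.243; v² = 0.337561.
t = (5.243 − 0.156)/0.337561 = 15.1 days (vs. the pure-advection estimate x/v = 15.5 d).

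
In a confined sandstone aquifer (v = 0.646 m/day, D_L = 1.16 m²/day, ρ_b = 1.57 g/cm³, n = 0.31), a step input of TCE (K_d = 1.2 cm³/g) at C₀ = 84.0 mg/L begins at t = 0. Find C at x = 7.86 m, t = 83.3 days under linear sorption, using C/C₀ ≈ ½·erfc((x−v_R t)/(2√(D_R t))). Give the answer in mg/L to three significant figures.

40.4 mg/L

Retardation factor R = 1 + ρ_b·K_d/n = 1 + 1.57 × 1.2/0.31 = 7.077.
Sorption retards both mechanisms: v_R = v/R = 0.09128 m/day, D_R = D/R = 0.1639 m²/day.
v_R·t = 0.09128 × 83.3 = 7.603624 m; 2√(D_R t) = 7.390 m; argument = (7.86 − 7.603624)/7.390 = 0.03469.
C = C₀ × ½·erfc(0.03469) = 84.0 × 0.4804 = 40.4 mg/L.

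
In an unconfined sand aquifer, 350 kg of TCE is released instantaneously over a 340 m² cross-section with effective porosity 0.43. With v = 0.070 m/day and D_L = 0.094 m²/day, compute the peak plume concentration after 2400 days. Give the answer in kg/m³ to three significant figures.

The peak of an instantaneous 1D plume sits at x = vt; there the Gaussian factor is 1 and C_max = M/(n_e·A·√(4πDt)), where n_e·A is the pore area the mass is dissolved in.
√(4πDt) = √(4π × 0.094 × 2400) = 53.24 m, so C_max = 350/(0.43 × 340 × 53.24) = 0.0450 kg/m³.

0.0450 kg/m³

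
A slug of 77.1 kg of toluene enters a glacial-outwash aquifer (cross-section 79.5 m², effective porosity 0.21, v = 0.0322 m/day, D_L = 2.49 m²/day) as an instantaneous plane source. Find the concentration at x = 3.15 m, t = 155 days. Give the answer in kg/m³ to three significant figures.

0.0662 kg/m³

For an instantaneous plane source, C(x,t) = M/(n_e·A·√(4πDt)) · exp(−(x−vt)²/(4Dt)), with n_e·A the pore (flow) area.
Plume center vt = 0.0322 × 155 = 4.991 m, so the well at 3.15 m is 1.841 m upgradient of the peak.
√(4πDt) = 69.64 m, giving peak height M/(n_e·A·√(4πDt)) = 77.1/(0.21 × 79.5 × 69.64) = 0.06631 kg/m³.
(x−vt)²/(4Dt) = (-1.841)²/(4 × 2.49 × 155) = 0.002195; exp(−0.002195) = 0.9978.
C = 0.06631 × 0.9978 = 0.0662 kg/m³.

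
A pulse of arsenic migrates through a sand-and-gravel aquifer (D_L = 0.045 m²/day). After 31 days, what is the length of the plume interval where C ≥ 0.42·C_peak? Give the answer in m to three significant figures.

4.40 m

The plume is Gaussian with σ = √(2Dt) = √(2 × 0.045 × 31) = 1.670 m.
C/C_peak = exp(−Δx²/(2σ²)) = 0.42 ⇒ Δx = σ·√(−2 ln 0.42) = 1.670 × 1.317 = 2.199 m.
Width = 2Δx = 4.40 m.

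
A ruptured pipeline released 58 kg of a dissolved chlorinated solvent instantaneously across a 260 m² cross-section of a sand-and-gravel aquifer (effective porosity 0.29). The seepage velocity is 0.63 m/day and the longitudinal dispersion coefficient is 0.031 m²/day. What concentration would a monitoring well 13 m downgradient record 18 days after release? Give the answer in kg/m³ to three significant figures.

For an instantaneous plane source, C(x,t) = M/(n_e·A·√(4πDt)) · exp(−(x−vt)²/(4Dt)), with n_e·A the pore (flow) area.
Plume center vt = 0.63 × 18 = 11.34 m, so the well at 13 m is 1.66 m downgradient of the peak.
√(4πDt) = 2.648 m, giving peak height M/(n_e·A·√(4πDt)) = 58/(0.29 × 260 × 2.648) = 0.2905 kg/m³.
(x−vt)²/(4Dt) = (1.66)²/(4 × 0.031 × 18) = 1.235; exp(−1.235) = 0.2908.
C = 0.2905 × 0.2908 = 0.0845 kg/m³.

0.0845 kg/m³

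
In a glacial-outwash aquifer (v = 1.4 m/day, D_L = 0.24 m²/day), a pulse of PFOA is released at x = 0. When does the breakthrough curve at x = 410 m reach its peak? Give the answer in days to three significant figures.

For the 1D instantaneous-source solution, setting ∂C/∂t = 0 at fixed x gives v²t² + 2Dt − x² = 0, so t = (√(D² + v²x²) − D)/v².
√(D² + v²x²) = √(0.24² + 1.4² × 410²) = 574.0; v² = 1.96.
t = (574.0 − 0.24)/1.96 = 293 days (vs. the pure-advection estimate x/v = 293 d).

293 days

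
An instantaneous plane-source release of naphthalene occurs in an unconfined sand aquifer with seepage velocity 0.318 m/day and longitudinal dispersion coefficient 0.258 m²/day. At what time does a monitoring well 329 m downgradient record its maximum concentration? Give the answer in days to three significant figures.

For the 1D instantaneous-source solution, setting ∂C/∂t = 0 at fixed x gives v²t² + 2Dt − x² = 0, so t = (√(D² + v²x²) − D)/v².
√(D² + v²x²) = √(0.258² + 0.318² × 329²) = 104.6; v² = 0.101124.
t = (104.6 − 0.258)/0.101124 = 1030 days (vs. the pure-advection estimate x/v = 1030 d).

1030 days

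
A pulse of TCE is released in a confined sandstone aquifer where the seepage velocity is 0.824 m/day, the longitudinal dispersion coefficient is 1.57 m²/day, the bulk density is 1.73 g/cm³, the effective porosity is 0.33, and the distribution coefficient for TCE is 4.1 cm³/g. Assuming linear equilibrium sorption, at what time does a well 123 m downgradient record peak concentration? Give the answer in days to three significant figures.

3310 days

Retardation factor R = 1 + ρ_b·K_d/n = 1 + 1.73 × 4.1/0.33 = 22.49.
Sorption retards both mechanisms: v_R = v/R = 0.03664 m/day, D_R = D/R = 0.06981 m²/day.
Peak time from v_R²t² + 2D_R t − x² = 0: t = (√(D_R² + v_R²x²) − D_R)/v_R².
√(D_R² + v_R²x²) = √(0.06981² + 0.03664² × 123²) = 4.507; v_R² = 0.001342.
t = (4.507 − 0.06981)/0.001342 = 3310 days.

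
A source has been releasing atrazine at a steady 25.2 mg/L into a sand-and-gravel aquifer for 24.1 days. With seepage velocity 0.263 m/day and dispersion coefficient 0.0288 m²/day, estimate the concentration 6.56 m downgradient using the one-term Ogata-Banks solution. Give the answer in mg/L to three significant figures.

10.7 mg/L

For a continuous step input, C/C₀ ≈ ½·erfc((x−vt)/(2√(Dt))).
vt = 0.263 × 24.1 = 6.3383 m and 2√(Dt) = 2√(0.0288 × 24.1) = 1.666 m.
Argument (x−vt)/(2√(Dt)) = (6.56 − 6.3383)/1.666 = 0.1331; ½·erfc(0.1331) = 0.4253.
C = 25.2 × 0.4253 = 10.7 mg/L.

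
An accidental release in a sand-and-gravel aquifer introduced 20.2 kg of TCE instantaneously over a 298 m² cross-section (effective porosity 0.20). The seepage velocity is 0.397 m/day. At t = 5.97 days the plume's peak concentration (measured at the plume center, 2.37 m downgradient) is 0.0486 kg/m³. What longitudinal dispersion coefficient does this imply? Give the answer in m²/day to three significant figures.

0.648 m²/day

At the plume center C_max = M/(n_e·A·√(4πDt)), so D = M²/(4πt·(n_e·A·C_max)²).
n_e·A·C_max = 0.20 × 298 × 0.0486 = 2.897 kg/m.
D = 20.2²/(4π × 5.97 × 2.897²) = 0.648 m²/day.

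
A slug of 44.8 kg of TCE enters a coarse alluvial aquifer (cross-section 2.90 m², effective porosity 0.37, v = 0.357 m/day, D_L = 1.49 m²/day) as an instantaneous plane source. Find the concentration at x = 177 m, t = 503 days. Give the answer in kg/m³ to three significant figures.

0.429 kg/m³

For an instantaneous plane source, C(x,t) = M/(n_e·A·√(4πDt)) · exp(−(x−vt)²/(4Dt)), with n_e·A the pore (flow) area.
Plume center vt = 0.357 × 503 = 179.571 m, so the well at 177 m is 2.571 m upgradient of the peak.
√(4πDt) = 97.05 m, giving peak height M/(n_e·A·√(4πDt)) = 44.8/(0.37 × 2.90 × 97.05) = 0.4302 kg/m³.
(x−vt)²/(4Dt) = (-2.571)²/(4 × 1.49 × 503) = 0.002205; exp(−0.002205) = 0.9978.
C = 0.4302 × 0.9978 = 0.429 kg/m³.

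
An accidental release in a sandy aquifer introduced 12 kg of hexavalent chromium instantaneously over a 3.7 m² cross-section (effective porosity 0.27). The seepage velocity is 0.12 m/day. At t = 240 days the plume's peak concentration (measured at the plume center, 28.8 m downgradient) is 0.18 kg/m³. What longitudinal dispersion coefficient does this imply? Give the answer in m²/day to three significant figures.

At the plume center C_max = M/(n_e·A·√(4πDt)), so D = M²/(4πt·(n_e·A·C_max)²).
n_e·A·C_max = 0.27 × 3.7 × 0.18 = 0.1798 kg/m.
D = 12²/(4π × 240 × 0.1798²) = 1.48 m²/day.

1.48 m²/day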